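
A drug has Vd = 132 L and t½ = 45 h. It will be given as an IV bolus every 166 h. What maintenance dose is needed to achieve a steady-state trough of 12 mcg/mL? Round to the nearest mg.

τ/t½ = 166/45 ≈ 3.6889, so f = (1/2)^(166/45) ≈ 0.077541.
Cmin,ss = (D/Vd)·f/(1−f), so D = Cmin,ss·Vd·(1−f)/f.
D = 12 × 132 × (1−f)/f ≈ 12 × 132 × 11.89640 ≈ 18843.90 mg.

18844 mg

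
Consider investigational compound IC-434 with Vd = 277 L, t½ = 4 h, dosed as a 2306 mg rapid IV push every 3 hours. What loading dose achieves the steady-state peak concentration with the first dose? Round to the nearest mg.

5688 mg

f = (1/2)^(3/4) ≈ 0.594604; accumulation ratio R = 1/(1−f) ≈ 2.46672.
Loading dose to hit Cmax,ss on first dose: D_load = D_maint·R ≈ 2306 × 2.46672 ≈ 5688.26 mg.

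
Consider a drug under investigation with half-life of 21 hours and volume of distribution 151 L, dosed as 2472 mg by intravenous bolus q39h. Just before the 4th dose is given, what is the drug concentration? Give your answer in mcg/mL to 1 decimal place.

f = (1/2)^(τ/t½) = (1/2)^(39/21) ≈ 0.2760.
C₀ = D/Vd = 2472/151 ≈ 16.371 mcg/mL.
Before the 4th dose, 3 doses have been given. Superposition: Cmin = C₀·(f + f² + … + f^3).
≈ 16.371 × (0.2760 + 0.0762 + 0.0210) ≈ 16.371 × 0.3732 ≈ 6.110 mcg/mL.

6.1 mcg/mL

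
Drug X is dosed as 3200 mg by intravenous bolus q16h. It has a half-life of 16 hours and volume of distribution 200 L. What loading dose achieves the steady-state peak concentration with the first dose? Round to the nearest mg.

6400 mg

f = (1/2)^(16/16) ≈ 0.500000; accumulation ratio R = 1/(1−f) ≈ 2.00000.
Loading dose to hit Cmax,ss on first dose: D_load = D_maint·R ≈ 3200 × 2.00000 ≈ 6400.00 mg.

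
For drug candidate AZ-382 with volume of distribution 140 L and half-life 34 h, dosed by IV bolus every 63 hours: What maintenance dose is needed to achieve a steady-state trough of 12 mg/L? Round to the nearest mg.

τ/t½ = 63/34 ≈ 1.8529, so f = (1/2)^(63/34) ≈ 0.276827.
Cmin,ss = (D/Vd)·f/(1−f), so D = Cmin,ss·Vd·(1−f)/f.
D = 12 × 140 × (1−f)/f ≈ 12 × 140 × 2.61236 ≈ 4388.76 mg.

4389 mg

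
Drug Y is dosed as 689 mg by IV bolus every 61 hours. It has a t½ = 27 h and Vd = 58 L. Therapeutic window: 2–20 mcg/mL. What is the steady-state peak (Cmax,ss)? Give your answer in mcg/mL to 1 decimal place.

15.0 mcg/mL

τ/t½ = 61/27 ≈ 2.2593, so fraction remaining f = (1/2)^(61/27) ≈ 0.2089.
At steady state, accumulation factor R = 1/(1 − e^(−kτ)) ≈ 1.2641.
Each bolus raises the concentration by D/Vd = 689/58 ≈ 11.879 mcg/mL.
Steady-state peak Cmax,ss = C₀·R ≈ 11.879 × 1.2641 ≈ 15.016 mcg/mL.
Peak 15.0 mcg/mL vs MTC 20 mcg/mL: below toxic threshold.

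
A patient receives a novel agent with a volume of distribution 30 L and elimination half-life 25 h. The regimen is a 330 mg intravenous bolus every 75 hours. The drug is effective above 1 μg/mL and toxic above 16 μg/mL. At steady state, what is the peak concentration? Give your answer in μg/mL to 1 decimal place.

τ = 75 h = 3 half-lives, so f = (1/2)^3 = 0.125.
Accumulation ratio R = 1/(1 − f) = 1/0.875 = 8/7.
Single-dose peak C₀ = D/Vd = 330/30 = 11 μg/mL.
Steady-state peak Cmax,ss = C₀·R = 11 × 8/7 ≈ 12.571 μg/mL.
Peak 12.6 μg/mL vs MTC 16 μg/mL: below toxic threshold.

12.6 μg/mL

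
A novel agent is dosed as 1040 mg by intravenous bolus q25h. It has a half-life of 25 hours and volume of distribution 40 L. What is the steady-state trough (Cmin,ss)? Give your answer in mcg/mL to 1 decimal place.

τ = 25 h = 1 half-life, so f = (1/2)^1 = 0.5.
Accumulation ratio R = 1/(1 − f) = 1/0.5 = 2/1.
Single-dose peak C₀ = D/Vd = 1040/40 = 26 mcg/mL.
Steady-state peak Cmax,ss = C₀·R = 26 × 2/1 ≈ 52.000 mcg/mL.
Steady-state trough Cmin,ss = Cmax,ss·f ≈ 52.000 × 0.5 ≈ 26.000 mcg/mL.

26.0 mcg/mL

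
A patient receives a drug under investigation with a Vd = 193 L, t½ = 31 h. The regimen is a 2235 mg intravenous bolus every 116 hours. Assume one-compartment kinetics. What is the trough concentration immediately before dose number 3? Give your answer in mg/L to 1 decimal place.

0.9 mg/L

f = (1/2)^(τ/t½) = (1/2)^(116/31) ≈ 0.0747.
C₀ = D/Vd = 2235/193 ≈ 11.580 mg/L.
Before the 3rd dose, 2 doses have been given. Superposition: Cmin = C₀·(f + f²).
≈ 11.580 × (0.0747 + 0.0056) ≈ 11.580 × 0.0803 ≈ 0.930 mg/L.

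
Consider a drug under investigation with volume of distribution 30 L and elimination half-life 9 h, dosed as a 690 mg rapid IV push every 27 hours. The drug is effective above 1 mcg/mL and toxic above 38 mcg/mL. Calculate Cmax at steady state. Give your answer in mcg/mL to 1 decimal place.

26.3 mcg/mL

The dosing interval is 3 half-lives, so f = 2^(−3) = 0.125.
At steady state, R = 1/(1 − 0.125) = 8/7.
Single-dose peak C₀ = D/Vd = 690/30 = 23 mcg/mL.
Steady-state peak Cmax,ss = C₀·R = 23 × 8/7 ≈ 26.286 mcg/mL.
Peak 26.3 mcg/mL vs MTC 38 mcg/mL: below toxic threshold.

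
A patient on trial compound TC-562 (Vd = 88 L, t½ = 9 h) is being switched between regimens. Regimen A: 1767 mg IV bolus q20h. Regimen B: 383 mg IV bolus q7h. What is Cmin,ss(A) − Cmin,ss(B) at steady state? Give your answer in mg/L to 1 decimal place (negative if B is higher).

-0.6 mg/L

Regimen A: f = (1/2)^(20/9) ≈ 0.2143; Cmin,ss = (1767/88)·f/(1−f) ≈ 5.477 mg/L.
Regimen B: f = (1/2)^(7/9) ≈ 0.5833; Cmin,ss = (383/88)·f/(1−f) ≈ 6.092 mg/L.
Difference ≈ 5.477 − 6.092 ≈ -0.615 mg/L.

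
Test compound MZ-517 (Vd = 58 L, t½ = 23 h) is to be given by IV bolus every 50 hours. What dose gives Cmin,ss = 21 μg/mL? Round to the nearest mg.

τ/t½ = 50/23 ≈ 2.1739, so f = (1/2)^(50/23) ≈ 0.221609.
Cmin,ss = (D/Vd)·f/(1−f), so D = Cmin,ss·Vd·(1−f)/f.
D = 21 × 58 × (1−f)/f ≈ 21 × 58 × 3.51245 ≈ 4278.16 mg.

4278 mg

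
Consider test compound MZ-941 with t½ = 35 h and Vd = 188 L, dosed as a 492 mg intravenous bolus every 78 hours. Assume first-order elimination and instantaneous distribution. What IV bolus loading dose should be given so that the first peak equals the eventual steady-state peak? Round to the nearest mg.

625 mg

f = (1/2)^(78/35) ≈ 0.213370; accumulation ratio R = 1/(1−f) ≈ 1.27125.
Loading dose to hit Cmax,ss on first dose: D_load = D_maint·R ≈ 492 × 1.27125 ≈ 625.46 mg.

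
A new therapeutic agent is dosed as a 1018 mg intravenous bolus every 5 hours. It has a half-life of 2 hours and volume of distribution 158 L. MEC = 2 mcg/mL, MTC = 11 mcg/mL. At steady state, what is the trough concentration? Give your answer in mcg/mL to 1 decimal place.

1.4 mcg/mL

τ/t½ = 5/2 ≈ 2.5, so fraction remaining f = (1/2)^(5/2) ≈ 0.1768.
Accumulation ratio R = 1/(1 − f) ≈ 1/0.8232 ≈ 1.2148.
Each bolus raises the concentration by D/Vd = 1018/158 ≈ 6.443 mcg/mL.
Steady-state peak Cmax,ss = C₀·R ≈ 6.443 × 1.2148 ≈ 7.827 mcg/mL.
Steady-state trough Cmin,ss = Cmax,ss·f ≈ 7.827 × 0.1768 ≈ 1.384 mcg/mL.
Trough 1.4 mcg/mL vs MEC 2 mcg/mL: subtherapeutic.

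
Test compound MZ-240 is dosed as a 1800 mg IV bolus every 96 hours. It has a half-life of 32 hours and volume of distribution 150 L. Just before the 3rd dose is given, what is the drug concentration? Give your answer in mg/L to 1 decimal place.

f = (1/2)^(τ/t½) = (1/2)^(96/32) ≈ 0.1250.
C₀ = D/Vd = 1800/150 ≈ 12.000 mg/L.
Before the 3rd dose, 2 doses have been given. Superposition: Cmin = C₀·(f + f²).
≈ 12.000 × (0.1250 + 0.0156) ≈ 12.000 × 0.1406 ≈ 1.687 mg/L.

1.7 mg/L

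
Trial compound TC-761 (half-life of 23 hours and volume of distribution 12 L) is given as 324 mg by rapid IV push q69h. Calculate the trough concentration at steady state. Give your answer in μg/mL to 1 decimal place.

τ = 69 h = 3 half-lives, so f = (1/2)^3 = 0.125.
At steady state, R = 1/(1 − 0.125) = 8/7.
Single-dose peak C₀ = D/Vd = 324/12 = 27 μg/mL.
Steady-state peak Cmax,ss = C₀·R = 27 × 8/7 ≈ 30.857 μg/mL.
Steady-state trough Cmin,ss = Cmax,ss·f ≈ 30.857 × 0.125 ≈ 3.857 μg/mL.

3.9 μg/mL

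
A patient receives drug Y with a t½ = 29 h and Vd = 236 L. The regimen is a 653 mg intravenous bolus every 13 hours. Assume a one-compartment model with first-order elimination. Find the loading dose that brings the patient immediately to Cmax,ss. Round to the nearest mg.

f = (1/2)^(13/29) ≈ 0.732918; accumulation ratio R = 1/(1−f) ≈ 3.74417.
Loading dose to hit Cmax,ss on first dose: D_load = D_maint·R ≈ 653 × 3.74417 ≈ 2444.94 mg.

2445 mg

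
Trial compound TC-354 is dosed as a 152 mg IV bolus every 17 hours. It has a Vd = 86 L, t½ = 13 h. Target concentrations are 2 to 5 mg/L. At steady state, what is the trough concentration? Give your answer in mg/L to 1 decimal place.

1.2 mg/L

k = ln2/t½ = ln2/13 ≈ 0.053319 h⁻¹; fraction remaining f = e^(−kτ) = e^(−0.053319×17) ≈ 0.4040.
Single-dose peak C₀ = D/Vd = 152/86 ≈ 1.767 mg/L.
Steady-state trough Cmin,ss = C₀·f/(1−f) ≈ 1.767 × 0.4040/0.5960 ≈ 1.198 mg/L.
Trough 1.2 mg/L vs MEC 2 mg/L: subtherapeutic.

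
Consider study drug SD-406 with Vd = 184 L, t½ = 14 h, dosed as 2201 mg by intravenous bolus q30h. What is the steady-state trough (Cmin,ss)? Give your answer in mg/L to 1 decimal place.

Over one 30-h interval, 30/14 ≈ 2.1429 half-lives elapse, leaving f ≈ 0.2264 of each dose.
Accumulation ratio R = 1/(1 − f) ≈ 1/0.7736 ≈ 1.2927.
Each bolus raises the concentration by D/Vd = 2201/184 ≈ 11.962 mg/L.
Steady-state peak Cmax,ss = C₀·R ≈ 11.962 × 1.2927 ≈ 15.463 mg/L.
Steady-state trough Cmin,ss = Cmax,ss·f ≈ 15.463 × 0.2264 ≈ 3.501 mg/L.

3.5 mg/L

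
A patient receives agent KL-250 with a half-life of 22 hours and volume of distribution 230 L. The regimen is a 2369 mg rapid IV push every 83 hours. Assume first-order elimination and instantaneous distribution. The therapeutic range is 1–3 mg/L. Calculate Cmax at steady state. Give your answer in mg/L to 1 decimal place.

11.1 mg/L

Over one 83-h interval, 83/22 ≈ 3.7727 half-lives elapse, leaving f ≈ 0.0732 of each dose.
At steady state, accumulation factor R = 1/(1 − e^(−kτ)) ≈ 1.0790.
Single-dose peak C₀ = D/Vd = 2369/230 ≈ 10.300 mg/L.
Steady-state peak Cmax,ss = C₀·R ≈ 10.300 × 1.0790 ≈ 11.114 mg/L.
Peak 11.1 mg/L vs MTC 3 mg/L: exceeds toxic threshold.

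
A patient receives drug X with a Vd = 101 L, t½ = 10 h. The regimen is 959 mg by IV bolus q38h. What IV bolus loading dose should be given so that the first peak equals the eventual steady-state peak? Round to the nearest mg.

1033 mg

f = (1/2)^(38/10) ≈ 0.071794; accumulation ratio R = 1/(1−f) ≈ 1.07735.
Loading dose to hit Cmax,ss on first dose: D_load = D_maint·R ≈ 959 × 1.07735 ≈ 1033.18 mg.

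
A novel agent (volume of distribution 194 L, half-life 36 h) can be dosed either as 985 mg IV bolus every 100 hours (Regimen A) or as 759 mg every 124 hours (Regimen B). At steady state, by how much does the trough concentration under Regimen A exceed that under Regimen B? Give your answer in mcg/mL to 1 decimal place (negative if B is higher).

0.5 mcg/mL

Regimen A: f = (1/2)^(100/36) ≈ 0.1458; Cmin,ss = (985/194)·f/(1−f) ≈ 0.867 mcg/mL.
Regimen B: f = (1/2)^(124/36) ≈ 0.0919; Cmin,ss = (759/194)·f/(1−f) ≈ 0.396 mcg/mL.
Difference ≈ 0.867 − 0.396 ≈ 0.471 mcg/mL.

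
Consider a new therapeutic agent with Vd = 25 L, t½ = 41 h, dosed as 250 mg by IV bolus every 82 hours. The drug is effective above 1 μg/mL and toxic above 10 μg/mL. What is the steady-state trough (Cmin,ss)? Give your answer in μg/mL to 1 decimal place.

3.3 μg/mL

τ = 82 h = 2 half-lives, so f = (1/2)^2 = 0.25.
Accumulation ratio R = 1/(1 − f) = 1/0.75 = 4/3.
Single-dose peak C₀ = D/Vd = 250/25 = 10 μg/mL.
Steady-state peak Cmax,ss = C₀·R = 10 × 4/3 ≈ 13.333 μg/mL.
Steady-state trough Cmin,ss = Cmax,ss·f ≈ 13.333 × 0.25 ≈ 3.333 μg/mL.
Trough 3.3 μg/mL vs MEC 1 μg/mL: adequate.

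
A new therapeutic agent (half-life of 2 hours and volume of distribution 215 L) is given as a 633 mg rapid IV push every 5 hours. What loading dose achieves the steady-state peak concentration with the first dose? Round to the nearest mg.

769 mg

f = (1/2)^(5/2) ≈ 0.176777; accumulation ratio R = 1/(1−f) ≈ 1.21474.
Loading dose to hit Cmax,ss on first dose: D_load = D_maint·R ≈ 633 × 1.21474 ≈ 768.93 mg.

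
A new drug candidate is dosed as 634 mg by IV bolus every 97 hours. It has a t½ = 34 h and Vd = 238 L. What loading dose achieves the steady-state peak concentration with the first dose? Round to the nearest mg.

736 mg

f = (1/2)^(97/34) ≈ 0.138414; accumulation ratio R = 1/(1−f) ≈ 1.16065.
Loading dose to hit Cmax,ss on first dose: D_load = D_maint·R ≈ 634 × 1.16065 ≈ 735.85 mg.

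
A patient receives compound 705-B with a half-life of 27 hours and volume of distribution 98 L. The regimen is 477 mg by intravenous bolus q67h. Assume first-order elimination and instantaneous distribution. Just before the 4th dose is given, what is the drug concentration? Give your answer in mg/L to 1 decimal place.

f = (1/2)^(τ/t½) = (1/2)^(67/27) ≈ 0.1791.
C₀ = D/Vd = 477/98 ≈ 4.867 mg/L.
Before the 4th dose, 3 doses have been given. Superposition: Cmin = C₀·(f + f² + … + f^3).
≈ 4.867 × (0.1791 + 0.0321 + 0.0057) ≈ 4.867 × 0.2169 ≈ 1.056 mg/L.

1.1 mg/L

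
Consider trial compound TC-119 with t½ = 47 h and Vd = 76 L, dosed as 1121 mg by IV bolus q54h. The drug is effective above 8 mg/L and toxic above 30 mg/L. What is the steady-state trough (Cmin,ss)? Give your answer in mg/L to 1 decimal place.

τ/t½ = 54/47 ≈ 1.1489, so fraction remaining f = (1/2)^(54/47) ≈ 0.4510.
Single-dose peak C₀ = D/Vd = 1121/76 ≈ 14.750 mg/L.
Steady-state trough Cmin,ss = C₀·f/(1−f) ≈ 14.750 × 0.4510/0.5490 ≈ 12.117 mg/L.
Trough 12.1 mg/L vs MEC 8 mg/L: adequate.

12.1 mg/L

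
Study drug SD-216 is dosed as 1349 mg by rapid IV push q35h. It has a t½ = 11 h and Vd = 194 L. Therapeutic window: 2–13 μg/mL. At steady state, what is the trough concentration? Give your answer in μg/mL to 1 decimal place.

0.9 μg/mL

τ/t½ = 35/11 ≈ 3.1818, so fraction remaining f = (1/2)^(35/11) ≈ 0.1102.
At steady state, accumulation factor R = 1/(1 − e^(−kτ)) ≈ 1.1238.
Each bolus raises the concentration by D/Vd = 1349/194 ≈ 6.954 μg/mL.
Steady-state peak Cmax,ss = C₀·R ≈ 6.954 × 1.1238 ≈ 7.815 μg/mL.
One interval later, Cmin,ss = Cmax,ss·e^(−kτ) ≈ 7.815 × 0.1102 ≈ 0.861 μg/mL.
Trough 0.9 μg/mL vs MEC 2 μg/mL: subtherapeutic.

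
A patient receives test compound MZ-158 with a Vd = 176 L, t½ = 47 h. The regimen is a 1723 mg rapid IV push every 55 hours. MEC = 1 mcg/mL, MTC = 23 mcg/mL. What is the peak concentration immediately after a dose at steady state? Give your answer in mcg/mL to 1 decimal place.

k = ln2/t½ = ln2/47 ≈ 0.014748 h⁻¹; fraction remaining f = e^(−kτ) = e^(−0.014748×55) ≈ 0.4444.
At steady state, accumulation factor R = 1/(1 − e^(−kτ)) ≈ 1.7999.
Each bolus raises the concentration by D/Vd = 1723/176 ≈ 9.790 mcg/mL.
Steady-state peak Cmax,ss = C₀·R ≈ 9.790 × 1.7999 ≈ 17.621 mcg/mL.
Peak 17.6 mcg/mL vs MTC 23 mcg/mL: below toxic threshold.

17.6 mcg/mL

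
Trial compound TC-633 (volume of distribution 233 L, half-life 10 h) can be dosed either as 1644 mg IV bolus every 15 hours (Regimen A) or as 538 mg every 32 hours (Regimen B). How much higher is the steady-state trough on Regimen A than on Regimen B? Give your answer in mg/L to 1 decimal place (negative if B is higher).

Regimen A: f = (1/2)^(15/10) ≈ 0.3536; Cmin,ss = (1644/233)·f/(1−f) ≈ 3.860 mg/L.
Regimen B: f = (1/2)^(32/10) ≈ 0.1088; Cmin,ss = (538/233)·f/(1−f) ≈ 0.282 mg/L.
Difference ≈ 3.860 − 0.282 ≈ 3.578 mg/L.

3.6 mg/L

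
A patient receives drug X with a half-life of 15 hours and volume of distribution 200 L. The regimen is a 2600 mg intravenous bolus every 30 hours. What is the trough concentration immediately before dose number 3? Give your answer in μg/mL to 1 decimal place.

4.1 μg/mL

f = (1/2)^(τ/t½) = (1/2)^(30/15) ≈ 0.2500.
C₀ = D/Vd = 2600/200 ≈ 13.000 μg/mL.
Before the 3rd dose, 2 doses have been given. Superposition: Cmin = C₀·(f + f²).
≈ 13.000 × (0.2500 + 0.0625) ≈ 13.000 × 0.3125 ≈ 4.062 μg/mL.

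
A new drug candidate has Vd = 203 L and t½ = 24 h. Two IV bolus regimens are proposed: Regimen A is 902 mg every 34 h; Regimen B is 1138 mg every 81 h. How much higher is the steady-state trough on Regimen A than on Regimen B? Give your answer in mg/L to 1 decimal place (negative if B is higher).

2.1 mg/L

Regimen A: f = (1/2)^(34/24) ≈ 0.3746; Cmin,ss = (902/203)·f/(1−f) ≈ 2.661 mg/L.
Regimen B: f = (1/2)^(81/24) ≈ 0.0964; Cmin,ss = (1138/203)·f/(1−f) ≈ 0.598 mg/L.
Difference ≈ 2.661 − 0.598 ≈ 2.063 mg/L.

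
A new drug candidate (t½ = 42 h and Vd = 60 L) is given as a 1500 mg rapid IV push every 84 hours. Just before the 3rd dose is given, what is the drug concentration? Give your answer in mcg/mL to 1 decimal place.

7.8 mcg/mL

f = (1/2)^(τ/t½) = (1/2)^(84/42) ≈ 0.2500.
C₀ = D/Vd = 1500/60 ≈ 25.000 mcg/mL.
Before the 3rd dose, 2 doses have been given. Superposition: Cmin = C₀·(f + f²).
≈ 25.000 × (0.2500 + 0.0625) ≈ 25.000 × 0.3125 ≈ 7.812 mcg/mL.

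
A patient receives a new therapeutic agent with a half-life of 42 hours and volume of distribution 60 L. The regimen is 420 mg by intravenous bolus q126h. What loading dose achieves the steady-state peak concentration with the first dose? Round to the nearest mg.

f = (1/2)^(126/42) ≈ 0.125000; accumulation ratio R = 1/(1−f) ≈ 1.14286.
Loading dose to hit Cmax,ss on first dose: D_load = D_maint·R ≈ 420 × 1.14286 ≈ 480.00 mg.

480 mg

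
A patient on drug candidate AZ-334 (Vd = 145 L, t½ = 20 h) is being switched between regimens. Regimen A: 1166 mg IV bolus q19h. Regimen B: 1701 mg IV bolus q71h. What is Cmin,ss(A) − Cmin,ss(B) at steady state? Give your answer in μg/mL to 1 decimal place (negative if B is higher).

Regimen A: f = (1/2)^(19/20) ≈ 0.5176; Cmin,ss = (1166/145)·f/(1−f) ≈ 8.628 μg/mL.
Regimen B: f = (1/2)^(71/20) ≈ 0.0854; Cmin,ss = (1701/145)·f/(1−f) ≈ 1.095 μg/mL.
Difference ≈ 8.628 − 1.095 ≈ 7.533 μg/mL.

7.5 μg/mL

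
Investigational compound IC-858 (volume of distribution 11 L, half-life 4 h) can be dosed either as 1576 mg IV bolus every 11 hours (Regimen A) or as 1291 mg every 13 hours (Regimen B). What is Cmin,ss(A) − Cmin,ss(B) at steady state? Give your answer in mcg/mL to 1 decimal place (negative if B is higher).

Regimen A: f = (1/2)^(11/4) ≈ 0.1487; Cmin,ss = (1576/11)·f/(1−f) ≈ 25.026 mcg/mL.
Regimen B: f = (1/2)^(13/4) ≈ 0.1051; Cmin,ss = (1291/11)·f/(1−f) ≈ 13.784 mcg/mL.
Difference ≈ 25.026 − 13.784 ≈ 11.242 mcg/mL.

11.2 mcg/mL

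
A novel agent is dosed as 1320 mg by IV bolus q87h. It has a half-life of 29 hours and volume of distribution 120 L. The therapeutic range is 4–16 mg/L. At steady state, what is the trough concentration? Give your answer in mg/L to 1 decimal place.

1.6 mg/L

The dosing interval is 3 half-lives, so f = 2^(−3) = 0.125.
At steady state, R = 1/(1 − 0.125) = 8/7.
Single-dose peak C₀ = D/Vd = 1320/120 = 11 mg/L.
Steady-state peak Cmax,ss = C₀·R = 11 × 8/7 ≈ 12.571 mg/L.
Steady-state trough Cmin,ss = Cmax,ss·f ≈ 12.571 × 0.125 ≈ 1.571 mg/L.
Trough 1.6 mg/L vs MEC 4 mg/L: subtherapeutic.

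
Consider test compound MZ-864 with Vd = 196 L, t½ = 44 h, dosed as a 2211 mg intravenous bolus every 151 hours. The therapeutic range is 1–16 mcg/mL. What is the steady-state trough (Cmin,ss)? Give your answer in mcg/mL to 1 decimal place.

Over one 151-h interval, 151/44 ≈ 3.4318 half-lives elapse, leaving f ≈ 0.0927 of each dose.
Single-dose peak C₀ = D/Vd = 2211/196 ≈ 11.281 mcg/mL.
Steady-state trough Cmin,ss = C₀·f/(1−f) ≈ 11.281 × 0.0927/0.9073 ≈ 1.153 mcg/mL.
Trough 1.2 mcg/mL vs MEC 1 mcg/mL: adequate.

1.2 mcg/mL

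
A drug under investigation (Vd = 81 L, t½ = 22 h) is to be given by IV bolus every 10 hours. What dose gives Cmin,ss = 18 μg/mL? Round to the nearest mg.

τ/t½ = 10/22 ≈ 0.45455, so f = (1/2)^(10/22) ≈ 0.729740.
Cmin,ss = (D/Vd)·f/(1−f), so D = Cmin,ss·Vd·(1−f)/f.
D = 18 × 81 × (1−f)/f ≈ 18 × 81 × 0.37035 ≈ 539.97 mg.

540 mg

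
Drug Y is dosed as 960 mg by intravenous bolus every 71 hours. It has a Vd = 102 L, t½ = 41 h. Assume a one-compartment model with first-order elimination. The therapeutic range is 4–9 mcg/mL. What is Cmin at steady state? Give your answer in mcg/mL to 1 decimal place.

τ/t½ = 71/41 ≈ 1.7317, so fraction remaining f = (1/2)^(71/41) ≈ 0.3011.
Each bolus raises the concentration by D/Vd = 960/102 ≈ 9.412 mcg/mL.
Steady-state trough Cmin,ss = C₀·f/(1−f) ≈ 9.412 × 0.3011/0.6989 ≈ 4.055 mcg/mL.
Trough 4.1 mcg/mL vs MEC 4 mcg/mL: adequate.

4.1 mcg/mL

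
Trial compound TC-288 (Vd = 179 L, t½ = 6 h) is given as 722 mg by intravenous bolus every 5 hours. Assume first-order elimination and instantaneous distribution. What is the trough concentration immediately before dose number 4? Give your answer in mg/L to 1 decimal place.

4.2 mg/L

f = (1/2)^(τ/t½) = (1/2)^(5/6) ≈ 0.5612.
C₀ = D/Vd = 722/179 ≈ 4.034 mg/L.
Before the 4th dose, 3 doses have been given. Superposition: Cmin = C₀·(f + f² + … + f^3).
≈ 4.034 × (0.5612 + 0.3149 + 0.1767) ≈ 4.034 × 1.0528 ≈ 4.247 mg/L.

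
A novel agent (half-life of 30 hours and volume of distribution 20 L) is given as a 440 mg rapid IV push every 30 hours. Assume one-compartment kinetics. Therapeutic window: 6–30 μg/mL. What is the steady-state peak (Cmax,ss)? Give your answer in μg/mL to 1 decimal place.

The dosing interval is 1 half-life, so f = 2^(−1) = 0.5.
At steady state, R = 1/(1 − 0.5) = 2/1.
Single-dose peak C₀ = D/Vd = 440/20 = 22 μg/mL.
Steady-state peak Cmax,ss = C₀·R = 22 × 2/1 ≈ 44.000 μg/mL.
Peak 44.0 μg/mL vs MTC 30 μg/mL: exceeds toxic threshold.

44.0 μg/mL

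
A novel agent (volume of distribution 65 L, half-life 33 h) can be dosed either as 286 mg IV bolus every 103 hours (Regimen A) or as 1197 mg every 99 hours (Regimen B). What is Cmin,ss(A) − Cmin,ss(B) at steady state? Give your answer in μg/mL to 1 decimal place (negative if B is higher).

Regimen A: f = (1/2)^(103/33) ≈ 0.1149; Cmin,ss = (286/65)·f/(1−f) ≈ 0.571 μg/mL.
Regimen B: f = (1/2)^(99/33) ≈ 0.1250; Cmin,ss = (1197/65)·f/(1−f) ≈ 2.631 μg/mL.
Difference ≈ 0.571 − 2.631 ≈ -2.060 μg/mL.

-2.1 μg/mL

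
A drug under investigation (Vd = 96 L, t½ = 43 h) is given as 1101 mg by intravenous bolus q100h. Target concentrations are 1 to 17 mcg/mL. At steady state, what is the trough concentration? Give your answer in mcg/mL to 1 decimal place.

2.9 mcg/mL

k = ln2/t½ = ln2/43 ≈ 0.016120 h⁻¹; fraction remaining f = e^(−kτ) = e^(−0.016120×100) ≈ 0.1995.
Accumulation ratio R = 1/(1 − f) ≈ 1/0.8005 ≈ 1.2492.
Single-dose peak C₀ = D/Vd = 1101/96 ≈ 11.469 mcg/mL.
Steady-state peak Cmax,ss = C₀·R ≈ 11.469 × 1.2492 ≈ 14.327 mcg/mL.
One interval later, Cmin,ss = Cmax,ss·e^(−kτ) ≈ 14.327 × 0.1995 ≈ 2.858 mcg/mL.
Trough 2.9 mcg/mL vs MEC 1 mcg/mL: adequate.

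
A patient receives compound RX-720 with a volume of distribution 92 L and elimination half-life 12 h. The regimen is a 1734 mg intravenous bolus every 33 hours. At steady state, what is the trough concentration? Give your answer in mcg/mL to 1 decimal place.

3.3 mcg/mL

k = ln2/t½ = ln2/12 ≈ 0.057762 h⁻¹; fraction remaining f = e^(−kτ) = e^(−0.057762×33) ≈ 0.1487.
Single-dose peak C₀ = D/Vd = 1734/92 ≈ 18.848 mcg/mL.
Steady-state trough Cmin,ss = C₀·f/(1−f) ≈ 18.848 × 0.1487/0.8513 ≈ 3.292 mcg/mL.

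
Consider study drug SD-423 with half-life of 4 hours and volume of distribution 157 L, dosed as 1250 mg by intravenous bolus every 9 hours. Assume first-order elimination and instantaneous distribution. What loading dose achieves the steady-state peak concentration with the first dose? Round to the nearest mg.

1583 mg

f = (1/2)^(9/4) ≈ 0.210224; accumulation ratio R = 1/(1−f) ≈ 1.26618.
Loading dose to hit Cmax,ss on first dose: D_load = D_maint·R ≈ 1250 × 1.26618 ≈ 1582.73 mg.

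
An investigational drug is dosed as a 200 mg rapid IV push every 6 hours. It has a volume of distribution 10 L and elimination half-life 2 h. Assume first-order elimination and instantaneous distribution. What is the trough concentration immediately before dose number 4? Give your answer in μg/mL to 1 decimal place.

2.9 μg/mL

f = (1/2)^(τ/t½) = (1/2)^(6/2) ≈ 0.1250.
C₀ = D/Vd = 200/10 ≈ 20.000 μg/mL.
Before the 4th dose, 3 doses have been given. Superposition: Cmin = C₀·(f + f² + … + f^3).
≈ 20.000 × (0.1250 + 0.0156 + 0.0020) ≈ 20.000 × 0.1426 ≈ 2.852 μg/mL.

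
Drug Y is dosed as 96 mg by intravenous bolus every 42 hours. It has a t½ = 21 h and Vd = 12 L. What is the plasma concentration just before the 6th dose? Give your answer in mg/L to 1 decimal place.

f = (1/2)^(τ/t½) = (1/2)^(42/21) ≈ 0.2500.
C₀ = D/Vd = 96/12 ≈ 8.000 mg/L.
Before the 6th dose, 5 doses have been given. Superposition: Cmin = C₀·(f + f² + … + f^5).
≈ 8.000 × (0.2500 + 0.0625 + 0.0156 + 0.0039 + 0.0010) ≈ 8.000 × 0.3330 ≈ 2.664 mg/L.

2.7 mg/L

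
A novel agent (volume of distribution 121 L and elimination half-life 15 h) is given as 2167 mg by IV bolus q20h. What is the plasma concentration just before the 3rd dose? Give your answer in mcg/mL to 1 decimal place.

9.9 mcg/mL

f = (1/2)^(τ/t½) = (1/2)^(20/15) ≈ 0.3969.
C₀ = D/Vd = 2167/121 ≈ 17.909 mcg/mL.
Before the 3rd dose, 2 doses have been given. Superposition: Cmin = C₀·(f + f²).
≈ 17.909 × (0.3969 + 0.1575) ≈ 17.909 × 0.5544 ≈ 9.929 mcg/mL.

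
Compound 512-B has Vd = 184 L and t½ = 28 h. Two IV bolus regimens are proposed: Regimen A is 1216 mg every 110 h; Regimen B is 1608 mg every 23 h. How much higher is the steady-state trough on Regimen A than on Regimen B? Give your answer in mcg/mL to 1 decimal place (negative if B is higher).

-10.9 mcg/mL

Regimen A: f = (1/2)^(110/28) ≈ 0.0657; Cmin,ss = (1216/184)·f/(1−f) ≈ 0.465 mcg/mL.
Regimen B: f = (1/2)^(23/28) ≈ 0.5659; Cmin,ss = (1608/184)·f/(1−f) ≈ 11.392 mcg/mL.
Difference ≈ 0.465 − 11.392 ≈ -10.927 mcg/mL.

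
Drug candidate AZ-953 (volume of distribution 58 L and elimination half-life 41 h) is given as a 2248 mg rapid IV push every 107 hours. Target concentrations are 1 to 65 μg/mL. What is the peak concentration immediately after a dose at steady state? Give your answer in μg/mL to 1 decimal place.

Over one 107-h interval, 107/41 ≈ 2.6098 half-lives elapse, leaving f ≈ 0.1638 of each dose.
Accumulation ratio R = 1/(1 − f) ≈ 1/0.8362 ≈ 1.1959.
Single-dose peak C₀ = D/Vd = 2248/58 ≈ 38.759 μg/mL.
Cmax,ss = C₀/(1 − f) ≈ 38.759/0.8362 ≈ 46.351 μg/mL.
Peak 46.4 μg/mL vs MTC 65 μg/mL: below toxic threshold.

46.4 μg/mL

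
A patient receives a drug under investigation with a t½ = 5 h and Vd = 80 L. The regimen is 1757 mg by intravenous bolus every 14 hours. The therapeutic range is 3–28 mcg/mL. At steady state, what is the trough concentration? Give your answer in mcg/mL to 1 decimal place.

Over one 14-h interval, 14/5 ≈ 2.8 half-lives elapse, leaving f ≈ 0.1436 of each dose.
Each bolus raises the concentration by D/Vd = 1757/80 ≈ 21.962 mcg/mL.
Steady-state trough Cmin,ss = C₀·f/(1−f) ≈ 21.962 × 0.1436/0.8564 ≈ 3.683 mcg/mL.
Trough 3.7 mcg/mL vs MEC 3 mcg/mL: adequate.

3.7 mcg/mL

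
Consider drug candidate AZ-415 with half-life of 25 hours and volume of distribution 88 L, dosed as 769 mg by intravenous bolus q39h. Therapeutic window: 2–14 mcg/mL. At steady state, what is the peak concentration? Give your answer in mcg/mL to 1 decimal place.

13.2 mcg/mL

Over one 39-h interval, 39/25 ≈ 1.56 half-lives elapse, leaving f ≈ 0.3392 of each dose.
At steady state, accumulation factor R = 1/(1 − e^(−kτ)) ≈ 1.5133.
Single-dose peak C₀ = D/Vd = 769/88 ≈ 8.739 mcg/mL.
Steady-state peak Cmax,ss = C₀·R ≈ 8.739 × 1.5133 ≈ 13.225 mcg/mL.
Peak 13.2 mcg/mL vs MTC 14 mcg/mL: below toxic threshold.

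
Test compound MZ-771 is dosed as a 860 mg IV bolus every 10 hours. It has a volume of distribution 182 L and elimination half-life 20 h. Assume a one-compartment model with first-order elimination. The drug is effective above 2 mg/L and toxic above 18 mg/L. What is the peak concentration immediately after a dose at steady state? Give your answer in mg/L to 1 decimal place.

16.1 mg/L

Over one 10-h interval, 10/20 ≈ 0.5 half-lives elapse, leaving f ≈ 0.7071 of each dose.
Accumulation ratio R = 1/(1 − f) ≈ 1/0.2929 ≈ 3.4141.
Each bolus raises the concentration by D/Vd = 860/182 ≈ 4.725 mg/L.
Steady-state peak Cmax,ss = C₀·R ≈ 4.725 × 3.4141 ≈ 16.132 mg/L.
Peak 16.1 mg/L vs MTC 18 mg/L: below toxic threshold.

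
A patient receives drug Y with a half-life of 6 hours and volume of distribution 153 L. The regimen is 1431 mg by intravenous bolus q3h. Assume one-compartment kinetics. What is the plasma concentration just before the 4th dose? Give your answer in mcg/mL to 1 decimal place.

f = (1/2)^(τ/t½) = (1/2)^(3/6) ≈ 0.7071.
C₀ = D/Vd = 1431/153 ≈ 9.353 mcg/mL.
Before the 4th dose, 3 doses have been given. Superposition: Cmin = C₀·(f + f² + … + f^3).
≈ 9.353 × (0.7071 + 0.5000 + 0.3535) ≈ 9.353 × 1.5606 ≈ 14.596 mcg/mL.

14.6 mcg/mL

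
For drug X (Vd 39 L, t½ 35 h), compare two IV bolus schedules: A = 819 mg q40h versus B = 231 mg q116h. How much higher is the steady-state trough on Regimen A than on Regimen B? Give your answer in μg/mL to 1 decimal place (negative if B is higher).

16.7 μg/mL

Regimen A: f = (1/2)^(40/35) ≈ 0.4529; Cmin,ss = (819/39)·f/(1−f) ≈ 17.384 μg/mL.
Regimen B: f = (1/2)^(116/35) ≈ 0.1005; Cmin,ss = (231/39)·f/(1−f) ≈ 0.662 μg/mL.
Difference ≈ 17.384 − 0.662 ≈ 16.722 μg/mL.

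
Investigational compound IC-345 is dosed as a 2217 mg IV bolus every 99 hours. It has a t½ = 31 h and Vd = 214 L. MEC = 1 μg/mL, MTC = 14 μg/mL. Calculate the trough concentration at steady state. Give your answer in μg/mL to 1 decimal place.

1.3 μg/mL

k = ln2/t½ = ln2/31 ≈ 0.022360 h⁻¹; fraction remaining f = e^(−kτ) = e^(−0.022360×99) ≈ 0.1093.
Single-dose peak C₀ = D/Vd = 2217/214 ≈ 10.360 μg/mL.
Steady-state trough Cmin,ss = C₀·f/(1−f) ≈ 10.360 × 0.1093/0.8907 ≈ 1.271 μg/mL.
Trough 1.3 μg/mL vs MEC 1 μg/mL: adequate.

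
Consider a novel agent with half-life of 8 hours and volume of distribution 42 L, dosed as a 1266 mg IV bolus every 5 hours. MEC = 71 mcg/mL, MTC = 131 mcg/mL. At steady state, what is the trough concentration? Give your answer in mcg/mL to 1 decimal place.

55.6 mcg/mL

k = ln2/t½ = ln2/8 ≈ 0.086643 h⁻¹; fraction remaining f = e^(−kτ) = e^(−0.086643×5) ≈ 0.6484.
Accumulation ratio R = 1/(1 − f) ≈ 1/0.3516 ≈ 2.8441.
Single-dose peak C₀ = D/Vd = 1266/42 ≈ 30.143 mcg/mL.
Cmax,ss = C₀/(1 − f) ≈ 30.143/0.3516 ≈ 85.731 mcg/mL.
One interval later, Cmin,ss = Cmax,ss·e^(−kτ) ≈ 85.731 × 0.6484 ≈ 55.588 mcg/mL.
Trough 55.6 mcg/mL vs MEC 71 mcg/mL: subtherapeutic.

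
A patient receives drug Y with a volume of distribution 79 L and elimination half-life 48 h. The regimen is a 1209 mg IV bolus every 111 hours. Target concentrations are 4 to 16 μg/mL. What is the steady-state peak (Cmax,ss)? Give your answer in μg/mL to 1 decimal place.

Over one 111-h interval, 111/48 ≈ 2.3125 half-lives elapse, leaving f ≈ 0.2013 of each dose.
At steady state, accumulation factor R = 1/(1 − e^(−kτ)) ≈ 1.2520.
Single-dose peak C₀ = D/Vd = 1209/79 ≈ 15.304 μg/mL.
Cmax,ss = C₀/(1 − f) ≈ 15.304/0.7987 ≈ 19.161 μg/mL.
Peak 19.2 μg/mL vs MTC 16 μg/mL: exceeds toxic threshold.

19.2 μg/mL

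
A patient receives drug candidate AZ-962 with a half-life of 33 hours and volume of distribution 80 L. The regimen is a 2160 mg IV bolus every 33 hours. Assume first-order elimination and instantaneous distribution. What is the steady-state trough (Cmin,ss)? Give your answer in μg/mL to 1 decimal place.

The dosing interval is 1 half-life, so f = 2^(−1) = 0.5.
Accumulation ratio R = 1/(1 − f) = 1/0.5 = 2/1.
Single-dose peak C₀ = D/Vd = 2160/80 = 27 μg/mL.
Steady-state peak Cmax,ss = C₀·R = 27 × 2/1 ≈ 54.000 μg/mL.
Steady-state trough Cmin,ss = Cmax,ss·f ≈ 54.000 × 0.5 ≈ 27.000 μg/mL.

27.0 μg/mL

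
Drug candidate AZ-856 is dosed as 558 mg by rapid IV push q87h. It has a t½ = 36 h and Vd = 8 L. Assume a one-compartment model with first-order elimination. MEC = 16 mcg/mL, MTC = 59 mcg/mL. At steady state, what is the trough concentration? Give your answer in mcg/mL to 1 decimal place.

k = ln2/t½ = ln2/36 ≈ 0.019254 h⁻¹; fraction remaining f = e^(−kτ) = e^(−0.019254×87) ≈ 0.1873.
At steady state, accumulation factor R = 1/(1 − e^(−kτ)) ≈ 1.2305.
Single-dose peak C₀ = D/Vd = 558/8 ≈ 69.750 mcg/mL.
Cmax,ss = C₀/(1 − f) ≈ 69.750/0.8127 ≈ 85.825 mcg/mL.
Steady-state trough Cmin,ss = Cmax,ss·f ≈ 85.825 × 0.1873 ≈ 16.075 mcg/mL.
Trough 16.1 mcg/mL vs MEC 16 mcg/mL: adequate.

16.1 mcg/mL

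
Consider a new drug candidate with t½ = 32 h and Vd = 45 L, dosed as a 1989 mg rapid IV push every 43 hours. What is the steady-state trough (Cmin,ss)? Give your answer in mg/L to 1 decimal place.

k = ln2/t½ = ln2/32 ≈ 0.021661 h⁻¹; fraction remaining f = e^(−kτ) = e^(−0.021661×43) ≈ 0.3940.
Accumulation ratio R = 1/(1 − f) ≈ 1/0.6060 ≈ 1.6502.
Each bolus raises the concentration by D/Vd = 1989/45 ≈ 44.200 mg/L.
Steady-state peak Cmax,ss = C₀·R ≈ 44.200 × 1.6502 ≈ 72.939 mg/L.
One interval later, Cmin,ss = Cmax,ss·e^(−kτ) ≈ 72.939 × 0.3940 ≈ 28.738 mg/L.

28.7 mg/L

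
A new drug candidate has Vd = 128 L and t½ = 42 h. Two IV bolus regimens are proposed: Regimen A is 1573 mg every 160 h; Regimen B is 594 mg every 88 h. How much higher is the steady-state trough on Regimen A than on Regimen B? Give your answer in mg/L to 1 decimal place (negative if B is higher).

Regimen A: f = (1/2)^(160/42) ≈ 0.0713; Cmin,ss = (1573/128)·f/(1−f) ≈ 0.943 mg/L.
Regimen B: f = (1/2)^(88/42) ≈ 0.2340; Cmin,ss = (594/128)·f/(1−f) ≈ 1.418 mg/L.
Difference ≈ 0.943 − 1.418 ≈ -0.475 mg/L.

-0.5 mg/L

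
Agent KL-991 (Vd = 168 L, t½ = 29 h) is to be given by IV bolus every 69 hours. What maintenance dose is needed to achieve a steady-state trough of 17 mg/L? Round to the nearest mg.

τ/t½ = 69/29 ≈ 2.3793, so f = (1/2)^(69/29) ≈ 0.192201.
Cmin,ss = (D/Vd)·f/(1−f), so D = Cmin,ss·Vd·(1−f)/f.
D = 17 × 168 × (1−f)/f ≈ 17 × 168 × 4.20289 ≈ 12003.45 mg.

12003 mg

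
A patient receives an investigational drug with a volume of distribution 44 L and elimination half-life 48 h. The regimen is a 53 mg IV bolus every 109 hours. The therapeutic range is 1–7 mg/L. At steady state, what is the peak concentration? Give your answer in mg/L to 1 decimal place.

1.5 mg/L

k = ln2/t½ = ln2/48 ≈ 0.014441 h⁻¹; fraction remaining f = e^(−kτ) = e^(−0.014441×109) ≈ 0.2072.
At steady state, accumulation factor R = 1/(1 − e^(−kτ)) ≈ 1.2614.
Each bolus raises the concentration by D/Vd = 53/44 ≈ 1.205 mg/L.
Steady-state peak Cmax,ss = C₀·R ≈ 1.205 × 1.2614 ≈ 1.520 mg/L.
Peak 1.5 mg/L vs MTC 7 mg/L: below toxic threshold.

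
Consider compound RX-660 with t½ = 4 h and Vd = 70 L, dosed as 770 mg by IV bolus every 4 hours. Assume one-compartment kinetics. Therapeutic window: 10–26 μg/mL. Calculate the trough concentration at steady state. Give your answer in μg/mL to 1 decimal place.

The dosing interval is 1 half-life, so f = 2^(−1) = 0.5.
At steady state, R = 1/(1 − 0.5) = 2/1.
Single-dose peak C₀ = D/Vd = 770/70 = 11 μg/mL.
Steady-state peak Cmax,ss = C₀·R = 11 × 2/1 ≈ 22.000 μg/mL.
Steady-state trough Cmin,ss = Cmax,ss·f ≈ 22.000 × 0.5 ≈ 11.000 μg/mL.
Trough 11.0 μg/mL vs MEC 10 μg/mL: adequate.

11.0 μg/mL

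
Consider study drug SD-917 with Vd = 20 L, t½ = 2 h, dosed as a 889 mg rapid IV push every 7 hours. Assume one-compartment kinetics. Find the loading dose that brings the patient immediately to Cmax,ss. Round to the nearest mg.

f = (1/2)^(7/2) ≈ 0.088388; accumulation ratio R = 1/(1−f) ≈ 1.09696.
Loading dose to hit Cmax,ss on first dose: D_load = D_maint·R ≈ 889 × 1.09696 ≈ 975.20 mg.

975 mg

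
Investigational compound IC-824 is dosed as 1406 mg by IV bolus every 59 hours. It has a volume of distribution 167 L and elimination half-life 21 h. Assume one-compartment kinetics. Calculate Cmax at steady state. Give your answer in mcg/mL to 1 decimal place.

9.8 mcg/mL

k = ln2/t½ = ln2/21 ≈ 0.033007 h⁻¹; fraction remaining f = e^(−kτ) = e^(−0.033007×59) ≈ 0.1426.
At steady state, accumulation factor R = 1/(1 − e^(−kτ)) ≈ 1.1663.
Each bolus raises the concentration by D/Vd = 1406/167 ≈ 8.419 mcg/mL.
Cmax,ss = C₀/(1 − f) ≈ 8.419/0.8574 ≈ 9.819 mcg/mL.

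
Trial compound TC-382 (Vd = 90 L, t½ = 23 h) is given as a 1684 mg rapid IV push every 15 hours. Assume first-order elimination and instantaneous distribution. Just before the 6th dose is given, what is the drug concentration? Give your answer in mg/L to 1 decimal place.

29.3 mg/L

f = (1/2)^(τ/t½) = (1/2)^(15/23) ≈ 0.6363.
C₀ = D/Vd = 1684/90 ≈ 18.711 mg/L.
Before the 6th dose, 5 doses have been given. Superposition: Cmin = C₀·(f + f² + … + f^5).
≈ 18.711 × (0.6363 + 0.4049 + 0.2576 + 0.1639 + 0.1043) ≈ 18.711 × 1.5670 ≈ 29.320 mg/L.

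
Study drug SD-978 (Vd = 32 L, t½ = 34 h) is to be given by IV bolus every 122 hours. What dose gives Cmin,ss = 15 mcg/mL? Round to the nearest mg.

τ/t½ = 122/34 ≈ 3.5882, so f = (1/2)^(122/34) ≈ 0.083145.
Cmin,ss = (D/Vd)·f/(1−f), so D = Cmin,ss·Vd·(1−f)/f.
D = 15 × 32 × (1−f)/f ≈ 15 × 32 × 11.02718 ≈ 5293.05 mg.

5293 mg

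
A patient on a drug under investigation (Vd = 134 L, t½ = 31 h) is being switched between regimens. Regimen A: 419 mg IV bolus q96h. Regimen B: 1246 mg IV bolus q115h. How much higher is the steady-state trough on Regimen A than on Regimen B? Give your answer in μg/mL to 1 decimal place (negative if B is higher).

-0.4 μg/mL

Regimen A: f = (1/2)^(96/31) ≈ 0.1169; Cmin,ss = (419/134)·f/(1−f) ≈ 0.414 μg/mL.
Regimen B: f = (1/2)^(115/31) ≈ 0.0764; Cmin,ss = (1246/134)·f/(1−f) ≈ 0.769 μg/mL.
Difference ≈ 0.414 − 0.769 ≈ -0.355 μg/mL.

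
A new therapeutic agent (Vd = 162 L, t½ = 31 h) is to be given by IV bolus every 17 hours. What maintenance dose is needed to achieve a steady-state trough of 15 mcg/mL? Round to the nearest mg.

τ/t½ = 17/31 ≈ 0.54839, so f = (1/2)^(17/31) ≈ 0.683784.
Cmin,ss = (D/Vd)·f/(1−f), so D = Cmin,ss·Vd·(1−f)/f.
D = 15 × 162 × (1−f)/f ≈ 15 × 162 × 0.46245 ≈ 1123.75 mg.

1124 mg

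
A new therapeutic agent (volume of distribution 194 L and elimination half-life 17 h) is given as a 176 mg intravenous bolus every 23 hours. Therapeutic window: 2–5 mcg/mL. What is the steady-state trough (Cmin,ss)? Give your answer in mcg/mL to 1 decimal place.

k = ln2/t½ = ln2/17 ≈ 0.040773 h⁻¹; fraction remaining f = e^(−kτ) = e^(−0.040773×23) ≈ 0.3915.
At steady state, accumulation factor R = 1/(1 − e^(−kτ)) ≈ 1.6434.
Single-dose peak C₀ = D/Vd = 176/194 ≈ 0.907 mcg/mL.
Steady-state peak Cmax,ss = C₀·R ≈ 0.907 × 1.6434 ≈ 1.491 mcg/mL.
One interval later, Cmin,ss = Cmax,ss·e^(−kτ) ≈ 1.491 × 0.3915 ≈ 0.584 mcg/mL.
Trough 0.6 mcg/mL vs MEC 2 mcg/mL: subtherapeutic.

0.6 mcg/mL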